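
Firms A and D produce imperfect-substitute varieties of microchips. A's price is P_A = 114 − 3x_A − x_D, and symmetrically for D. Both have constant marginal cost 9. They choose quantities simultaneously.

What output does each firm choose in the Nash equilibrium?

Firm A's profit: π = x_A(114 − 3x_A − x_D) − 9x_A.
∂π/∂x_A = 105 − 6x_A − x_D = 0 ⇒ x_A = 17.5 − (1/6)x_D.
By symmetry x_D = x_A; substituting into the reaction function, (7/6)x_A = 17.5 and x_A = 15.

15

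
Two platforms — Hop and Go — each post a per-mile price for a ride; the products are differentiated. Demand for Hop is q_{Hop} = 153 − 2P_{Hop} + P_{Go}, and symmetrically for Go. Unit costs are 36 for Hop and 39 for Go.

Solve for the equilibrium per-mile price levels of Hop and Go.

Hop's profit: π = (P_{Hop} − 36)(153 − 2P_{Hop} + P_{Go}).
∂π/∂P_{Hop} = 225 − 4P_{Hop} + P_{Go} = 0 ⇒ P_{Hop} = 56.25 + 0.25P_{Go}.
Similarly P_{Go} = 57.75 + 0.25P_{Hop}.
Plugging P_{Go} into Hop's best response: P_{Hop} = 56.25 + 0.25(57.75 + 0.25P_{Hop}) ⇒ 0.9375P_{Hop} = 70.6875, so P_{Hop} = 75.4.
Then P_{Go} = 57.75 + 0.25·75.4 = 76.6.

75.4, 76.6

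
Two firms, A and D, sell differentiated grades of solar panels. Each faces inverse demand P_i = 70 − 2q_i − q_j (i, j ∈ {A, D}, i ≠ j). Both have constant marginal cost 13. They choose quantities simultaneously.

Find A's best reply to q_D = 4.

Firm A's profit: π = q_A(70 − 2q_A − q_D) − 13q_A.
∂π/∂q_A = 57 − 4q_A − q_D = 0 ⇒ q_A = 14.25 − 0.25q_D.
At q_D = 4: q_A = 14.25 − 0.25·4 = 13.25.

13.25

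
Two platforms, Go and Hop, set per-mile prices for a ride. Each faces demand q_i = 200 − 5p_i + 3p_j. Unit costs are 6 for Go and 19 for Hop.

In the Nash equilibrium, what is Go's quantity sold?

145

Go's profit: π = (p_{Go} − 6)(200 − 5p_{Go} + 3p_{Hop}).
∂π/∂p_{Go} = 230 − 10p_{Go} + 3p_{Hop} = 0 ⇒ p_{Go} = 23 + 0.3p_{Hop}.
Similarly p_{Hop} = 29.5 + 0.3p_{Go}.
Plugging p_{Hop} into Go's best response: p_{Go} = 23 + 0.3(29.5 + 0.3p_{Go}) ⇒ 0.91p_{Go} = 31.85, so p_{Go} = 35.
Then p_{Hop} = 29.5 + 0.3·35 = 40.
q_{Go} = 200 − 5·35 + 3·40 = 145.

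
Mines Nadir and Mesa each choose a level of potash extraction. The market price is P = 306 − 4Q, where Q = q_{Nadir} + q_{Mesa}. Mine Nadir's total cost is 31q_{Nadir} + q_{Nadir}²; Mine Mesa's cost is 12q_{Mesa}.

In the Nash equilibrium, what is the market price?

127

Mine Nadir's profit: π = q_{Nadir}(306 − 4(q_{Nadir} + q_{Mesa})) − 31q_{Nadir} − q_{Nadir}².
∂π/∂q_{Nadir} = 275 − 10q_{Nadir} − 4q_{Mesa} = 0, so q_{Nadir} = 27.5 − 0.4q_{Mesa}.
For Mesa: ∂π/∂q_{Mesa} = 294 − 8q_{Mesa} − 4q_{Nadir} = 0 ⇒ q_{Mesa} = 36.75 − 0.5q_{Nadir}.
Solving the two reaction functions simultaneously: (1 − (−0.4)(−0.5))q_{Nadir} = 27.5 − 0.4·36.75, so 0.8q_{Nadir} = 12.8 and q_{Nadir} = 16.
Then q_{Mesa} = 36.75 − 0.5·16 = 28.75.
Equilibrium price: P = 306 − 4·44.75 = 127.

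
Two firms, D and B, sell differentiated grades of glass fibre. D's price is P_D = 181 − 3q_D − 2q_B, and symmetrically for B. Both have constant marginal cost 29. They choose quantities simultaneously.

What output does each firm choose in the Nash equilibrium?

Firm D's profit: π = q_D(181 − 3q_D − 2q_B) − 29q_D.
∂π/∂q_D = 152 − 6q_D − 2q_B = 0 ⇒ q_D = 76/3 − (1/3)q_B.
By symmetry q_B = q_D; substituting into the reaction function, (4/3)q_D = 76/3 and q_D = 19.

19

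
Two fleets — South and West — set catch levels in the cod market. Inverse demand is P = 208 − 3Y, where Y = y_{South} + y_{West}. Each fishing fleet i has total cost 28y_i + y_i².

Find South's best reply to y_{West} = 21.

14.625

Fishing fleet South's profit: π = y_{South}(208 − 3(y_{South} + y_{West})) − 28y_{South} − y_{South}².
∂π/∂y_{South} = 180 − 8y_{South} − 3y_{West} = 0, so y_{South} = 22.5 − 0.375y_{West}.
At y_{West} = 21: y_{South} = 22.5 − 0.375·21 = 14.625.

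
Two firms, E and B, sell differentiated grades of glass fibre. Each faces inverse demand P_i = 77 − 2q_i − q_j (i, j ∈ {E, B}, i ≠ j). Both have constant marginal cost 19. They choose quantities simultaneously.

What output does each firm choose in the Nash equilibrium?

Firm E's profit: π = q_E(77 − 2q_E − q_B) − 19q_E.
∂π/∂q_E = 58 − 4q_E − q_B = 0 ⇒ q_E = 14.5 − 0.25q_B.
The game is symmetric, so in equilibrium q_B = q_E: the reaction function gives 1.25q_E = 14.5, hence q_E = 11.6.

11.6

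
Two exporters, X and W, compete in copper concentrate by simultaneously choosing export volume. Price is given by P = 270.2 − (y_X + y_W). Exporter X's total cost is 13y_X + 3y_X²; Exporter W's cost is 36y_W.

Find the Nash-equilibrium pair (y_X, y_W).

Exporter X's profit: π = y_X(270.2 − (y_X + y_W)) − 13y_X − 3y_X².
∂π/∂y_X = 257.2 − 8y_X − y_W = 0, so y_X = 32.15 − 0.125y_W.
For W: ∂π/∂y_W = 234.2 − 2y_W − y_X = 0 ⇒ y_W = 117.1 − 0.5y_X.
Plugging y_W into X's best response: y_X = 32.15 − 0.125(117.1 − 0.5y_X) ⇒ 0.9375y_X = 17.5125, so y_X = 18.68.
Then y_W = 117.1 − 0.5·18.68 = 107.76.

18.68, 107.76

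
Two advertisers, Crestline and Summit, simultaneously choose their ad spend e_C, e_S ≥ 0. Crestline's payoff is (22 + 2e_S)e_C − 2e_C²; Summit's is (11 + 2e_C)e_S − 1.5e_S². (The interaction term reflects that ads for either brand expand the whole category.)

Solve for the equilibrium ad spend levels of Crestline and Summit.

Expanding Crestline's payoff: 22e_C + 2e_Se_C − 2e_C².
∂π/∂e_C = 22 + 2e_S − 4e_C = 0, so e_C = 5.5 + 0.5e_S.
Likewise for Summit: e_S = 11/3 + (2/3)e_C.
Substituting the second reaction function into the first: e_C = 5.5 + 0.5(11/3 + (2/3)e_C), which gives (2/3)e_C = 22/3 ⇒ e_C = 11.
Then e_S = 11/3 + (2/3)·11 = 11.

11, 11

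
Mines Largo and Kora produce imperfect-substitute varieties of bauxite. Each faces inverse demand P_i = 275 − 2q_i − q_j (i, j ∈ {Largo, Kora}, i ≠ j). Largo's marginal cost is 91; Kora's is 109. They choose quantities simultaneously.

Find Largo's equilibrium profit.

2888

Mine Largo's profit: π = q_{Largo}(275 − 2q_{Largo} − q_{Kora}) − 91q_{Largo}.
∂π/∂q_{Largo} = 184 − 4q_{Largo} − q_{Kora} = 0 ⇒ q_{Largo} = 46 − 0.25q_{Kora}.
Similarly q_{Kora} = 41.5 − 0.25q_{Largo}.
Plugging q_{Kora} into Largo's best response: q_{Largo} = 46 − 0.25(41.5 − 0.25q_{Largo}) ⇒ 0.9375q_{Largo} = 35.625, so q_{Largo} = 38.
Then q_{Kora} = 41.5 − 0.25·38 = 32.
P_{Largo} = 275 − 2·38 − 32 = 167.
Profit = (167 − 91)·38 = 2888.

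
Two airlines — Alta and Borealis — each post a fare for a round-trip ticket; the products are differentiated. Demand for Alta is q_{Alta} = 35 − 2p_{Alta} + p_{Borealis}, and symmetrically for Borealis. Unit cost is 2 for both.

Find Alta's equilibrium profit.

242

Alta's profit: π = (p_{Alta} − 2)(35 − 2p_{Alta} + p_{Borealis}).
∂π/∂p_{Alta} = 39 − 4p_{Alta} + p_{Borealis} = 0 ⇒ p_{Alta} = 9.75 + 0.25p_{Borealis}.
The game is symmetric, so in equilibrium p_{Borealis} = p_{Alta}: the reaction function gives 0.75p_{Alta} = 9.75, hence p_{Alta} = 13.
q_{Alta} = 35 − 2·13 + 13 = 22.
Profit = (13 − 2)·22 = 242.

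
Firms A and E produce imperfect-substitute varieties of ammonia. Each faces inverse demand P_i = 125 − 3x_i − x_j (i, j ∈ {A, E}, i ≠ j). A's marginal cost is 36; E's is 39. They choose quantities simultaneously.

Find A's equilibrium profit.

Firm A's profit: π = x_A(125 − 3x_A − x_E) − 36x_A.
∂π/∂x_A = 89 − 6x_A − x_E = 0 ⇒ x_A = 89/6 − (1/6)x_E.
Similarly x_E = 43/3 − (1/6)x_A.
Plugging x_E into A's best response: x_A = 89/6 − (1/6)(43/3 − (1/6)x_A) ⇒ (35/36)x_A = 112/9, so x_A = 12.8.
Then x_E = 43/3 − (1/6)·12.8 = 12.2.
P_A = 125 − 3·12.8 − 12.2 = 74.4.
Profit = (74.4 − 36)·12.8 = 491.52.

491.52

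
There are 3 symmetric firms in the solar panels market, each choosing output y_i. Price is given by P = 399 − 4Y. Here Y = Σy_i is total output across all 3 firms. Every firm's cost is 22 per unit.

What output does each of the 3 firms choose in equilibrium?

23.5625

A representative firm's profit is π_i = y_i(399 − 4Y) − 22y_i, with Y = y_i + Σ_{j≠i} y_j.
First-order condition: 377 − 8y_i − 4Σ_{j≠i} y_j = 0.
With identical firms, set every y_j = y: then 377 − 8y − 8y = 0, i.e. y = 377/16 = 23.5625.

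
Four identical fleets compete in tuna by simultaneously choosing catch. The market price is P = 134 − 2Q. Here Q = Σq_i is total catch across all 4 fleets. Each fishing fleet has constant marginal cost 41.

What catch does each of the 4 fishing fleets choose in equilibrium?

9.3

A representative fishing fleet's profit is π_i = q_i(134 − 2Q) − 41q_i, with Q = q_i + Σ_{j≠i} q_j.
First-order condition: 93 − 4q_i − 2Σ_{j≠i} q_j = 0.
With identical fishing fleets, set every q_j = q: then 93 − 4q − 6q = 0, i.e. q = 93/10 = 9.3.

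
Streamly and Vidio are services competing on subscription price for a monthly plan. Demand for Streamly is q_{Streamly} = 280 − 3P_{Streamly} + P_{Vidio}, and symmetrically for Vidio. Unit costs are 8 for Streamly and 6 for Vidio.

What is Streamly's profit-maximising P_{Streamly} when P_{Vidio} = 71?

62.5

Streamly's profit: π = (P_{Streamly} − 8)(280 − 3P_{Streamly} + P_{Vidio}).
∂π/∂P_{Streamly} = 304 − 6P_{Streamly} + P_{Vidio} = 0 ⇒ P_{Streamly} = 152/3 + (1/6)P_{Vidio}.
At P_{Vidio} = 71: P_{Streamly} = 152/3 + (1/6)·71 = 62.5.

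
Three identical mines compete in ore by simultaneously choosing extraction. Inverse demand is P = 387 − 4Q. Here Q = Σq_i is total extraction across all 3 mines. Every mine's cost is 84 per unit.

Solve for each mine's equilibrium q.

18.9375

A representative mine's profit is π_i = q_i(387 − 4Q) − 84q_i, with Q = q_i + Σ_{j≠i} q_j.
First-order condition: 303 − 8q_i − 4Σ_{j≠i} q_j = 0.
With identical mines, set every q_j = q: then 303 − 8q − 8q = 0, i.e. q = 303/16 = 18.9375.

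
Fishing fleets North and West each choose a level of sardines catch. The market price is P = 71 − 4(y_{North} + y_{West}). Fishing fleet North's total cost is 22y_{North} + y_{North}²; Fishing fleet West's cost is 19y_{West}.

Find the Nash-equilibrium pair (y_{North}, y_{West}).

Fishing fleet North's profit: π = y_{North}(71 − 4(y_{North} + y_{West})) − 22y_{North} − y_{North}².
∂π/∂y_{North} = 49 − 10y_{North} − 4y_{West} = 0, so y_{North} = 4.9 − 0.4y_{West}.
For West: ∂π/∂y_{West} = 52 − 8y_{West} − 4y_{North} = 0 ⇒ y_{West} = 6.5 − 0.5y_{North}.
Plugging y_{West} into North's best response: y_{North} = 4.9 − 0.4(6.5 − 0.5y_{North}) ⇒ 0.8y_{North} = 2.3, so y_{North} = 2.875.
Then y_{West} = 6.5 − 0.5·2.875 = 5.0625.

2.875, 5.0625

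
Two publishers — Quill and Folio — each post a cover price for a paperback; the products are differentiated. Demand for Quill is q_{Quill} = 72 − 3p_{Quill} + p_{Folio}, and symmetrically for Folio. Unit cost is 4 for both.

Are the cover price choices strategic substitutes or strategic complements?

strategic complements

Quill's profit: π = (p_{Quill} − 4)(72 − 3p_{Quill} + p_{Folio}).
∂π/∂p_{Quill} = 84 − 6p_{Quill} + p_{Folio} = 0 ⇒ p_{Quill} = 14 + (1/6)p_{Folio}.
The best-response slope dp_{Quill}/dp_{Folio} = 1/6 > 0: the reaction function is upward-sloping, so the choices are strategic complements.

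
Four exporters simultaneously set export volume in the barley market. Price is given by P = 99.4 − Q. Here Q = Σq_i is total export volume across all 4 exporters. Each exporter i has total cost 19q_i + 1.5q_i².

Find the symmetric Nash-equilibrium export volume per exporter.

A representative exporter's profit is π_i = q_i(99.4 − Q) − 19q_i − 1.5q_i², with Q = q_i + Σ_{j≠i} q_j.
First-order condition: 80.4 − 5q_i − Σ_{j≠i} q_j = 0.
Imposing symmetry (q_j = q for all j) turns Σ_{j≠i} q_j into 3q, so 80.4 = 8q and q = 10.05.

10.05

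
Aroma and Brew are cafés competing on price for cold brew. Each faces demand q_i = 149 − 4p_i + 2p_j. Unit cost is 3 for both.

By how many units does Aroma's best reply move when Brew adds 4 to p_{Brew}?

1

Aroma's profit: π = (p_{Aroma} − 3)(149 − 4p_{Aroma} + 2p_{Brew}).
∂π/∂p_{Aroma} = 161 − 8p_{Aroma} + 2p_{Brew} = 0 ⇒ p_{Aroma} = 20.125 + 0.25p_{Brew}.
The reaction-function slope is 0.25, so a 4-unit rise in p_{Brew} moves p_{Aroma} by 0.25 × 4 = 1. Aroma's best response rises — the actions are strategic complements.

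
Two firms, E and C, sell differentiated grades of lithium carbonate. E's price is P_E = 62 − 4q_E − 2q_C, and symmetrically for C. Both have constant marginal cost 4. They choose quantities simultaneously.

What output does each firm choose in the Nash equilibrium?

5.8

Firm E's profit: π = q_E(62 − 4q_E − 2q_C) − 4q_E.
∂π/∂q_E = 58 − 8q_E − 2q_C = 0 ⇒ q_E = 7.25 − 0.25q_C.
By symmetry q_C = q_E; substituting into the reaction function, 1.25q_E = 7.25 and q_E = 5.8.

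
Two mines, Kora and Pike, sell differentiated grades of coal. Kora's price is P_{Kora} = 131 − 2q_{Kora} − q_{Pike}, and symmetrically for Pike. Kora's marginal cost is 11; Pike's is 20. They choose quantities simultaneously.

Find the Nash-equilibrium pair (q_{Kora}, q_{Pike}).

Mine Kora's profit: π = q_{Kora}(131 − 2q_{Kora} − q_{Pike}) − 11q_{Kora}.
∂π/∂q_{Kora} = 120 − 4q_{Kora} − q_{Pike} = 0 ⇒ q_{Kora} = 30 − 0.25q_{Pike}.
Similarly q_{Pike} = 27.75 − 0.25q_{Kora}.
Plugging q_{Pike} into Kora's best response: q_{Kora} = 30 − 0.25(27.75 − 0.25q_{Kora}) ⇒ 0.9375q_{Kora} = 23.0625, so q_{Kora} = 24.6.
Then q_{Pike} = 27.75 − 0.25·24.6 = 21.6.

24.6, 21.6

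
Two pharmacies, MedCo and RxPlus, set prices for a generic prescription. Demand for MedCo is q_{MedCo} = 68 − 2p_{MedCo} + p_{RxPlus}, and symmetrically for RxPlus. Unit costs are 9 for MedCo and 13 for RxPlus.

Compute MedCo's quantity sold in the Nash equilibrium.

MedCo's profit: π = (p_{MedCo} − 9)(68 − 2p_{MedCo} + p_{RxPlus}).
∂π/∂p_{MedCo} = 86 − 4p_{MedCo} + p_{RxPlus} = 0 ⇒ p_{MedCo} = 21.5 + 0.25p_{RxPlus}.
Similarly p_{RxPlus} = 23.5 + 0.25p_{MedCo}.
Solving the two reaction functions simultaneously: (1 − (0.25)(0.25))p_{MedCo} = 21.5 + 0.25·23.5, so 0.9375p_{MedCo} = 27.375 and p_{MedCo} = 29.2.
Then p_{RxPlus} = 23.5 + 0.25·29.2 = 30.8.
q_{MedCo} = 68 − 2·29.2 + 30.8 = 40.4.

40.4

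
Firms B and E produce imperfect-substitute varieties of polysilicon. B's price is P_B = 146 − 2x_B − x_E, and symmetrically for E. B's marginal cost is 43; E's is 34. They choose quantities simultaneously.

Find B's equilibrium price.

Firm B's profit: π = x_B(146 − 2x_B − x_E) − 43x_B.
∂π/∂x_B = 103 − 4x_B − x_E = 0 ⇒ x_B = 25.75 − 0.25x_E.
Similarly x_E = 28 − 0.25x_B.
Solving the two reaction functions simultaneously: (1 − (−0.25)(−0.25))x_B = 25.75 − 0.25·28, so 0.9375x_B = 18.75 and x_B = 20.
Then x_E = 28 − 0.25·20 = 23.
P_B = 146 − 2·20 − 23 = 83.

83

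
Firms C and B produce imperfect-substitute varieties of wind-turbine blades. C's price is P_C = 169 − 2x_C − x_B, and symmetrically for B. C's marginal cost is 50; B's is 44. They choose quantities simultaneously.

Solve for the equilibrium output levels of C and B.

Firm C's profit: π = x_C(169 − 2x_C − x_B) − 50x_C.
∂π/∂x_C = 119 − 4x_C − x_B = 0 ⇒ x_C = 29.75 − 0.25x_B.
Similarly x_B = 31.25 − 0.25x_C.
Plugging x_B into C's best response: x_C = 29.75 − 0.25(31.25 − 0.25x_C) ⇒ 0.9375x_C = 21.9375, so x_C = 23.4.
Then x_B = 31.25 − 0.25·23.4 = 25.4.

23.4, 25.4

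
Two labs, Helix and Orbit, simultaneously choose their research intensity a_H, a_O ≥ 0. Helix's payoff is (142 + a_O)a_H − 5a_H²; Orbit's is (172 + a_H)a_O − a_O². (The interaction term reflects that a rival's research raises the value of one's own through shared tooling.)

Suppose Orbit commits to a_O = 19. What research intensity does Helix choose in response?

16.1

Expanding Helix's payoff: 142a_H + a_Oa_H − 5a_H².
∂π/∂a_H = 142 + a_O − 10a_H = 0, so a_H = 14.2 + 0.1a_O.
At a_O = 19: a_H = 14.2 + 0.1·19 = 16.1.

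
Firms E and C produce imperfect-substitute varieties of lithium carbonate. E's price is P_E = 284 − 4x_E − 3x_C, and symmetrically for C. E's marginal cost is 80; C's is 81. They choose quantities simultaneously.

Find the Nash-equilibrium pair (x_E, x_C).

Firm E's profit: π = x_E(284 − 4x_E − 3x_C) − 80x_E.
∂π/∂x_E = 204 − 8x_E − 3x_C = 0 ⇒ x_E = 25.5 − 0.375x_C.
Similarly x_C = 25.375 − 0.375x_E.
Solving the two reaction functions simultaneously: (1 − (−0.375)(−0.375))x_E = 25.5 − 0.375·25.375, so (55/64)x_E = 1023/64 and x_E = 18.6.
Then x_C = 25.375 − 0.375·18.6 = 18.4.

18.6, 18.4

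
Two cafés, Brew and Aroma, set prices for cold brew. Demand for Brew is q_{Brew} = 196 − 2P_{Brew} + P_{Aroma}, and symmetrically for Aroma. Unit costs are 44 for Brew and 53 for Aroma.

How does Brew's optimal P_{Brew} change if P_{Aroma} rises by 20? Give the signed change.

5

Brew's profit: π = (P_{Brew} − 44)(196 − 2P_{Brew} + P_{Aroma}).
∂π/∂P_{Brew} = 284 − 4P_{Brew} + P_{Aroma} = 0 ⇒ P_{Brew} = 71 + 0.25P_{Aroma}.
The reaction-function slope is 0.25, so a 20-unit rise in P_{Aroma} moves P_{Brew} by 0.25 × 20 = 5. Brew's best response rises — the actions are strategic complements.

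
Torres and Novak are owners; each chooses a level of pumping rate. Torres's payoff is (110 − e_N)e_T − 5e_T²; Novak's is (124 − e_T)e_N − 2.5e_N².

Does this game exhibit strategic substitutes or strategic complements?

strategic substitutes

Expanding Torres's payoff: 110e_T − e_Ne_T − 5e_T².
∂π/∂e_T = 110 − e_N − 10e_T = 0, so e_T = 11 − 0.1e_N.
The best-response slope de_T/de_N = −0.1 < 0: the reaction function is downward-sloping, so the choices are strategic substitutes.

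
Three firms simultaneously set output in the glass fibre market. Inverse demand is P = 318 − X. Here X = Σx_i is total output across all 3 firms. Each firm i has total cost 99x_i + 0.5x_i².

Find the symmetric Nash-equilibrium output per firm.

A representative firm's profit is π_i = x_i(318 − X) − 99x_i − 0.5x_i², with X = x_i + Σ_{j≠i} x_j.
First-order condition: 219 − 3x_i − Σ_{j≠i} x_j = 0.
With identical firms, set every x_j = x: then 219 − 3x − 2x = 0, i.e. x = 219/5 = 43.8.

43.8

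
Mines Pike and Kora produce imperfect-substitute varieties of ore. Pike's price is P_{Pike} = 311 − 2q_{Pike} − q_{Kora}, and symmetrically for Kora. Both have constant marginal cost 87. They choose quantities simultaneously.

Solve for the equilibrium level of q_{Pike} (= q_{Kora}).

Mine Pike's profit: π = q_{Pike}(311 − 2q_{Pike} − q_{Kora}) − 87q_{Pike}.
∂π/∂q_{Pike} = 224 − 4q_{Pike} − q_{Kora} = 0 ⇒ q_{Pike} = 56 − 0.25q_{Kora}.
By symmetry q_{Kora} = q_{Pike}; substituting into the reaction function, 1.25q_{Pike} = 56 and q_{Pike} = 44.8.

44.8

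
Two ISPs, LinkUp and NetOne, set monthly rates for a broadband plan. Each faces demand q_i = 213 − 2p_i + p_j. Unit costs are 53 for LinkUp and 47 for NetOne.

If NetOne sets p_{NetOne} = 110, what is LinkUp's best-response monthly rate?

LinkUp's profit: π = (p_{LinkUp} − 53)(213 − 2p_{LinkUp} + p_{NetOne}).
∂π/∂p_{LinkUp} = 319 − 4p_{LinkUp} + p_{NetOne} = 0 ⇒ p_{LinkUp} = 79.75 + 0.25p_{NetOne}.
At p_{NetOne} = 110: p_{LinkUp} = 79.75 + 0.25·110 = 107.25.

107.25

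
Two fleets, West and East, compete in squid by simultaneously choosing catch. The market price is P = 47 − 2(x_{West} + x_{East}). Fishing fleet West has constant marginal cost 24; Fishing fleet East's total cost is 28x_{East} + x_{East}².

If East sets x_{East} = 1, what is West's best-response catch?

5.25

Fishing fleet West's profit: π = x_{West}(47 − 2(x_{West} + x_{East})) − 24x_{West}.
∂π/∂x_{West} = 23 − 4x_{West} − 2x_{East} = 0, so x_{West} = 5.75 − 0.5x_{East}.
At x_{East} = 1: x_{West} = 5.75 − 0.5·1 = 5.25.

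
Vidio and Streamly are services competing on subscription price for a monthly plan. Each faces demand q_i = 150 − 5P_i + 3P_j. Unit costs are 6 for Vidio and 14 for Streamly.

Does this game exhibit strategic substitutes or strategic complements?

Vidio's profit: π = (P_{Vidio} − 6)(150 − 5P_{Vidio} + 3P_{Streamly}).
∂π/∂P_{Vidio} = 180 − 10P_{Vidio} + 3P_{Streamly} = 0 ⇒ P_{Vidio} = 18 + 0.3P_{Streamly}.
The best-response slope dP_{Vidio}/dP_{Streamly} = 0.3 > 0: the reaction function is upward-sloping, so the choices are strategic complements.

strategic complements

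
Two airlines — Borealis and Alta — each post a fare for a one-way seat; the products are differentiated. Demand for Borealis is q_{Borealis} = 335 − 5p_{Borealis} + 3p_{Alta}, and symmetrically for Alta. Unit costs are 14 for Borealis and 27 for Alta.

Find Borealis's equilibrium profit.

10580

Borealis's profit: π = (p_{Borealis} − 14)(335 − 5p_{Borealis} + 3p_{Alta}).
∂π/∂p_{Borealis} = 405 − 10p_{Borealis} + 3p_{Alta} = 0 ⇒ p_{Borealis} = 40.5 + 0.3p_{Alta}.
Similarly p_{Alta} = 47 + 0.3p_{Borealis}.
Plugging p_{Alta} into Borealis's best response: p_{Borealis} = 40.5 + 0.3(47 + 0.3p_{Borealis}) ⇒ 0.91p_{Borealis} = 54.6, so p_{Borealis} = 60.
Then p_{Alta} = 47 + 0.3·60 = 65.
q_{Borealis} = 335 − 5·60 + 3·65 = 230.
Profit = (60 − 14)·230 = 10580.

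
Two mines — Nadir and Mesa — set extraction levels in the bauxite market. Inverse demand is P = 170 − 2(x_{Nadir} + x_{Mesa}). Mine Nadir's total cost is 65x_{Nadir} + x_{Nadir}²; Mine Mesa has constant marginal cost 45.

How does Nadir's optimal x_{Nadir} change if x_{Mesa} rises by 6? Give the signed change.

-2

Mine Nadir's profit: π = x_{Nadir}(170 − 2(x_{Nadir} + x_{Mesa})) − 65x_{Nadir} − x_{Nadir}².
∂π/∂x_{Nadir} = 105 − 6x_{Nadir} − 2x_{Mesa} = 0, so x_{Nadir} = 17.5 − (1/3)x_{Mesa}.
The reaction-function slope is −1/3, so a 6-unit rise in x_{Mesa} moves x_{Nadir} by −1/3 × 6 = −2. Nadir's best response falls — the actions are strategic substitutes.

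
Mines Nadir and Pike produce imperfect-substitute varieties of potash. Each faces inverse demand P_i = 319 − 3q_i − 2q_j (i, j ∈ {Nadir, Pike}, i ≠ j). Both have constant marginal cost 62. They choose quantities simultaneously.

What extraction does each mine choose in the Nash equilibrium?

32.125

Mine Nadir's profit: π = q_{Nadir}(319 − 3q_{Nadir} − 2q_{Pike}) − 62q_{Nadir}.
∂π/∂q_{Nadir} = 257 − 6q_{Nadir} − 2q_{Pike} = 0 ⇒ q_{Nadir} = 257/6 − (1/3)q_{Pike}.
The game is symmetric, so in equilibrium q_{Pike} = q_{Nadir}: the reaction function gives (4/3)q_{Nadir} = 257/6, hence q_{Nadir} = 32.125.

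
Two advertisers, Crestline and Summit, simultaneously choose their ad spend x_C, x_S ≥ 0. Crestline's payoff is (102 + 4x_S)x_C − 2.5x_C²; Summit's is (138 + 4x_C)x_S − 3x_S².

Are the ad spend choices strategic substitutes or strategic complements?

Expanding Crestline's payoff: 102x_C + 4x_Sx_C − 2.5x_C².
∂π/∂x_C = 102 + 4x_S − 5x_C = 0, so x_C = 20.4 + 0.8x_S.
The best-response slope dx_C/dx_S = 0.8 > 0: the reaction function is upward-sloping, so the choices are strategic complements.

strategic complements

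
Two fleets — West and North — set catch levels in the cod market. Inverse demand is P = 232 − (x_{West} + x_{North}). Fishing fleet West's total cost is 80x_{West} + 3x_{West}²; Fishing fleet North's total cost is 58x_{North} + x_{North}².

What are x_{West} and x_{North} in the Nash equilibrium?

Fishing fleet West's profit: π = x_{West}(232 − (x_{West} + x_{North})) − 80x_{West} − 3x_{West}².
∂π/∂x_{West} = 152 − 8x_{West} − x_{North} = 0, so x_{West} = 19 − 0.125x_{North}.
For North: ∂π/∂x_{North} = 174 − 4x_{North} − x_{West} = 0 ⇒ x_{North} = 43.5 − 0.25x_{West}.
Plugging x_{North} into West's best response: x_{West} = 19 − 0.125(43.5 − 0.25x_{West}) ⇒ (31/32)x_{West} = 13.5625, so x_{West} = 14.
Then x_{North} = 43.5 − 0.25·14 = 40.

14, 40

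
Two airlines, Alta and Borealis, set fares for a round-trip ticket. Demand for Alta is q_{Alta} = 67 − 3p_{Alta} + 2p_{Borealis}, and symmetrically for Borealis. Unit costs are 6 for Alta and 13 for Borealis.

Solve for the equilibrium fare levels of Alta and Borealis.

22.5625, 25.1875

Alta's profit: π = (p_{Alta} − 6)(67 − 3p_{Alta} + 2p_{Borealis}).
∂π/∂p_{Alta} = 85 − 6p_{Alta} + 2p_{Borealis} = 0 ⇒ p_{Alta} = 85/6 + (1/3)p_{Borealis}.
Similarly p_{Borealis} = 53/3 + (1/3)p_{Alta}.
Plugging p_{Borealis} into Alta's best response: p_{Alta} = 85/6 + (1/3)(53/3 + (1/3)p_{Alta}) ⇒ (8/9)p_{Alta} = 361/18, so p_{Alta} = 22.5625.
Then p_{Borealis} = 53/3 + (1/3)·22.5625 = 25.1875.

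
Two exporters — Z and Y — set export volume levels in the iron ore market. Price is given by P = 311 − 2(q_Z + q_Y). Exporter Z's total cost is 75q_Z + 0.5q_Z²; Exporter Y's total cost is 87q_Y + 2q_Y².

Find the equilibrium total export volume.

Exporter Z's profit: π = q_Z(311 − 2(q_Z + q_Y)) − 75q_Z − 0.5q_Z².
∂π/∂q_Z = 236 − 5q_Z − 2q_Y = 0, so q_Z = 47.2 − 0.4q_Y.
For Y: ∂π/∂q_Y = 224 − 8q_Y − 2q_Z = 0 ⇒ q_Y = 28 − 0.25q_Z.
Plugging q_Y into Z's best response: q_Z = 47.2 − 0.4(28 − 0.25q_Z) ⇒ 0.9q_Z = 36, so q_Z = 40.
Then q_Y = 28 − 0.25·40 = 18.
Total export volume: 40 + 18 = 58.

58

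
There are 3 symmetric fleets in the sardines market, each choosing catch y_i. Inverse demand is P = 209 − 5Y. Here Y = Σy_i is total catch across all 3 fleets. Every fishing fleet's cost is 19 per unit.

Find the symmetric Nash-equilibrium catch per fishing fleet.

9.5

A representative fishing fleet's profit is π_i = y_i(209 − 5Y) − 19y_i, with Y = y_i + Σ_{j≠i} y_j.
First-order condition: 190 − 10y_i − 5Σ_{j≠i} y_j = 0.
With identical fishing fleets, set every y_j = y: then 190 − 10y − 10y = 0, i.e. y = 190/20 = 9.5.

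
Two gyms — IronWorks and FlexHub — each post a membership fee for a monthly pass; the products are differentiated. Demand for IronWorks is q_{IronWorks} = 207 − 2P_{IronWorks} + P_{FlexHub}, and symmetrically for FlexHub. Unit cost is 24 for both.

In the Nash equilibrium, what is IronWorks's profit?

IronWorks's profit: π = (P_{IronWorks} − 24)(207 − 2P_{IronWorks} + P_{FlexHub}).
∂π/∂P_{IronWorks} = 255 − 4P_{IronWorks} + P_{FlexHub} = 0 ⇒ P_{IronWorks} = 63.75 + 0.25P_{FlexHub}.
The game is symmetric, so in equilibrium P_{FlexHub} = P_{IronWorks}: the reaction function gives 0.75P_{IronWorks} = 63.75, hence P_{IronWorks} = 85.
q_{IronWorks} = 207 − 2·85 + 85 = 122.
Profit = (85 − 24)·122 = 7442.

7442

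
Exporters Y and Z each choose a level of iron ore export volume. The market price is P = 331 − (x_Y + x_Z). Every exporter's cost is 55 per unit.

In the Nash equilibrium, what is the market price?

Exporter Y's profit: π = x_Y(331 − (x_Y + x_Z)) − 55x_Y.
∂π/∂x_Y = 276 − 2x_Y − x_Z = 0, so x_Y = 138 − 0.5x_Z.
By symmetry x_Z = x_Y; substituting into the reaction function, 1.5x_Y = 138 and x_Y = 92.
Equilibrium price: P = 331 − 184 = 147.

147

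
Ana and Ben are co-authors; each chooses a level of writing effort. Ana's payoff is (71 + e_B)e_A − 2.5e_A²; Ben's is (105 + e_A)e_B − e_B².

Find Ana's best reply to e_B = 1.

14.4

Expanding Ana's payoff: 71e_A + e_Be_A − 2.5e_A².
∂π/∂e_A = 71 + e_B − 5e_A = 0, so e_A = 14.2 + 0.2e_B.
At e_B = 1: e_A = 14.2 + 0.2·1 = 14.4.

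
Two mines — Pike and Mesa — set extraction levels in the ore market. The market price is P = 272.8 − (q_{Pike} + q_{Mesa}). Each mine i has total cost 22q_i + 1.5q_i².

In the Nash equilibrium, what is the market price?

189.2

Mine Pike's profit: π = q_{Pike}(272.8 − (q_{Pike} + q_{Mesa})) − 22q_{Pike} − 1.5q_{Pike}².
∂π/∂q_{Pike} = 250.8 − 5q_{Pike} − q_{Mesa} = 0, so q_{Pike} = 50.16 − 0.2q_{Mesa}.
The game is symmetric, so in equilibrium q_{Mesa} = q_{Pike}: the reaction function gives 1.2q_{Pike} = 50.16, hence q_{Pike} = 41.8.
Equilibrium price: P = 272.8 − 83.6 = 189.2.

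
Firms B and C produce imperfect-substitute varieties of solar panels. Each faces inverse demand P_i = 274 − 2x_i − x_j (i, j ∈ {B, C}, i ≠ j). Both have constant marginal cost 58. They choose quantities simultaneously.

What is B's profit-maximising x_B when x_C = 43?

43.25

Firm B's profit: π = x_B(274 − 2x_B − x_C) − 58x_B.
∂π/∂x_B = 216 − 4x_B − x_C = 0 ⇒ x_B = 54 − 0.25x_C.
At x_C = 43: x_B = 54 − 0.25·43 = 43.25.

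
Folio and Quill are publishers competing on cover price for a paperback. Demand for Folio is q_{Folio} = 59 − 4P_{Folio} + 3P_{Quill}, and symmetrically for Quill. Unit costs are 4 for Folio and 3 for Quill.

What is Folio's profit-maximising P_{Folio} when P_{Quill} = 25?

18.75

Folio's profit: π = (P_{Folio} − 4)(59 − 4P_{Folio} + 3P_{Quill}).
∂π/∂P_{Folio} = 75 − 8P_{Folio} + 3P_{Quill} = 0 ⇒ P_{Folio} = 9.375 + 0.375P_{Quill}.
At P_{Quill} = 25: P_{Folio} = 9.375 + 0.375·25 = 18.75.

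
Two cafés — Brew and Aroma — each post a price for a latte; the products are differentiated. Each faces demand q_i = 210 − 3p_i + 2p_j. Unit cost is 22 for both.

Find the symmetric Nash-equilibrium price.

Brew's profit: π = (p_{Brew} − 22)(210 − 3p_{Brew} + 2p_{Aroma}).
∂π/∂p_{Brew} = 276 − 6p_{Brew} + 2p_{Aroma} = 0 ⇒ p_{Brew} = 46 + (1/3)p_{Aroma}.
The game is symmetric, so in equilibrium p_{Aroma} = p_{Brew}: the reaction function gives (2/3)p_{Brew} = 46, hence p_{Brew} = 69.

69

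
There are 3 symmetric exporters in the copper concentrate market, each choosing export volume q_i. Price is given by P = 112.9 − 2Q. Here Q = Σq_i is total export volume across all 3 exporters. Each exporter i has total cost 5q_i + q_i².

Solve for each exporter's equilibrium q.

10.79

A representative exporter's profit is π_i = q_i(112.9 − 2Q) − 5q_i − q_i², with Q = q_i + Σ_{j≠i} q_j.
First-order condition: 107.9 − 6q_i − 2Σ_{j≠i} q_j = 0.
With identical exporters, set every q_j = q: then 107.9 − 6q − 4q = 0, i.e. q = 107.9/10 = 10.79.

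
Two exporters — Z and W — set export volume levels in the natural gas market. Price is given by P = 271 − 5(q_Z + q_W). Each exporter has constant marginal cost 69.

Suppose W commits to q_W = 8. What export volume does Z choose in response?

Exporter Z's profit: π = q_Z(271 − 5(q_Z + q_W)) − 69q_Z.
∂π/∂q_Z = 202 − 10q_Z − 5q_W = 0, so q_Z = 20.2 − 0.5q_W.
At q_W = 8: q_Z = 20.2 − 0.5·8 = 16.2.

16.2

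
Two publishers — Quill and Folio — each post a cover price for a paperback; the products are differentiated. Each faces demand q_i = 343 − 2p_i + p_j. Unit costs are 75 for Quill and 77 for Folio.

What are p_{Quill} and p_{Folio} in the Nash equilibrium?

Quill's profit: π = (p_{Quill} − 75)(343 − 2p_{Quill} + p_{Folio}).
∂π/∂p_{Quill} = 493 − 4p_{Quill} + p_{Folio} = 0 ⇒ p_{Quill} = 123.25 + 0.25p_{Folio}.
Similarly p_{Folio} = 124.25 + 0.25p_{Quill}.
Solving the two reaction functions simultaneously: (1 − (0.25)(0.25))p_{Quill} = 123.25 + 0.25·124.25, so 0.9375p_{Quill} = 154.3125 and p_{Quill} = 164.6.
Then p_{Folio} = 124.25 + 0.25·164.6 = 165.4.

164.6, 165.4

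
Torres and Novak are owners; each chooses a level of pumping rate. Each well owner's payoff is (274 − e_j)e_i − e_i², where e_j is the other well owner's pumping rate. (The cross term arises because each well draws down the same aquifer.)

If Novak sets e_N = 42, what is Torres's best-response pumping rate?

Torres's payoff is (274 − e_N)e_T − e_T².
∂π/∂e_T = 274 − e_N − 2e_T = 0, so e_T = 137 − 0.5e_N.
At e_N = 42: e_T = 137 − 0.5·42 = 116.

116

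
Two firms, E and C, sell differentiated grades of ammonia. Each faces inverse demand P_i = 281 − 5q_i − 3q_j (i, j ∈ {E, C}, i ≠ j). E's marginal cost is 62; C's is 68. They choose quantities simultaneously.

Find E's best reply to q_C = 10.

18.9

Firm E's profit: π = q_E(281 − 5q_E − 3q_C) − 62q_E.
∂π/∂q_E = 219 − 10q_E − 3q_C = 0 ⇒ q_E = 21.9 − 0.3q_C.
At q_C = 10: q_E = 21.9 − 0.3·10 = 18.9.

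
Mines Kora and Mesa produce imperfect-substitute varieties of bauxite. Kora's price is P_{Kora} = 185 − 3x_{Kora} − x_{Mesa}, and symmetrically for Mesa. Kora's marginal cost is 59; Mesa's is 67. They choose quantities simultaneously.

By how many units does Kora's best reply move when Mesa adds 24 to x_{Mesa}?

-4

Mine Kora's profit: π = x_{Kora}(185 − 3x_{Kora} − x_{Mesa}) − 59x_{Kora}.
∂π/∂x_{Kora} = 126 − 6x_{Kora} − x_{Mesa} = 0 ⇒ x_{Kora} = 21 − (1/6)x_{Mesa}.
The reaction-function slope is −1/6, so a 24-unit rise in x_{Mesa} moves x_{Kora} by −1/6 × 24 = −4. Kora's best response falls — the actions are strategic substitutes.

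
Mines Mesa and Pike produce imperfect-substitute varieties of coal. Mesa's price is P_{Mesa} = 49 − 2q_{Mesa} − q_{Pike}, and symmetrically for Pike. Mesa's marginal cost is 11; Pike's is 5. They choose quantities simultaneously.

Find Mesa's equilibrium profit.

Mine Mesa's profit: π = q_{Mesa}(49 − 2q_{Mesa} − q_{Pike}) − 11q_{Mesa}.
∂π/∂q_{Mesa} = 38 − 4q_{Mesa} − q_{Pike} = 0 ⇒ q_{Mesa} = 9.5 − 0.25q_{Pike}.
Similarly q_{Pike} = 11 − 0.25q_{Mesa}.
Solving the two reaction functions simultaneously: (1 − (−0.25)(−0.25))q_{Mesa} = 9.5 − 0.25·11, so 0.9375q_{Mesa} = 6.75 and q_{Mesa} = 7.2.
Then q_{Pike} = 11 − 0.25·7.2 = 9.2.
P_{Mesa} = 49 − 2·7.2 − 9.2 = 25.4.
Profit = (25.4 − 11)·7.2 = 103.68.

103.68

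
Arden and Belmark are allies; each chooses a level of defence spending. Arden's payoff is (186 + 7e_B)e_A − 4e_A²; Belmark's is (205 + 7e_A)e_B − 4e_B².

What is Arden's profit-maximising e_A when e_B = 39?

Expanding Arden's payoff: 186e_A + 7e_Be_A − 4e_A².
∂π/∂e_A = 186 + 7e_B − 8e_A = 0, so e_A = 23.25 + 0.875e_B.
At e_B = 39: e_A = 23.25 + 0.875·39 = 57.375.

57.375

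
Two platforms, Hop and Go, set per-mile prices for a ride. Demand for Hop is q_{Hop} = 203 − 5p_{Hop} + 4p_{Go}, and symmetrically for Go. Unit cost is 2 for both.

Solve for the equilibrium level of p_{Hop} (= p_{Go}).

35.5

Hop's profit: π = (p_{Hop} − 2)(203 − 5p_{Hop} + 4p_{Go}).
∂π/∂p_{Hop} = 213 − 10p_{Hop} + 4p_{Go} = 0 ⇒ p_{Hop} = 21.3 + 0.4p_{Go}.
By symmetry p_{Go} = p_{Hop}; substituting into the reaction function, 0.6p_{Hop} = 21.3 and p_{Hop} = 35.5.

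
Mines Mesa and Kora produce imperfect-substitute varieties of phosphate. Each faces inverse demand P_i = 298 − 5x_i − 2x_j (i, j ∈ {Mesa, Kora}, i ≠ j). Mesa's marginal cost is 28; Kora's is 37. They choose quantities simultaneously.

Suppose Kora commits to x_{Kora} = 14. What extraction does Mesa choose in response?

24.2

Mine Mesa's profit: π = x_{Mesa}(298 − 5x_{Mesa} − 2x_{Kora}) − 28x_{Mesa}.
∂π/∂x_{Mesa} = 270 − 10x_{Mesa} − 2x_{Kora} = 0 ⇒ x_{Mesa} = 27 − 0.2x_{Kora}.
At x_{Kora} = 14: x_{Mesa} = 27 − 0.2·14 = 24.2.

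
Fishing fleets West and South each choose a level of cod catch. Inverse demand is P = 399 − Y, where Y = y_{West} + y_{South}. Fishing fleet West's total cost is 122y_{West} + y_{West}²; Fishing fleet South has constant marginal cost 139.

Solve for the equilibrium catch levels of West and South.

42, 109

Fishing fleet West's profit: π = y_{West}(399 − (y_{West} + y_{South})) − 122y_{West} − y_{West}².
∂π/∂y_{West} = 277 − 4y_{West} − y_{South} = 0, so y_{West} = 69.25 − 0.25y_{South}.
For South: ∂π/∂y_{South} = 260 − 2y_{South} − y_{West} = 0 ⇒ y_{South} = 130 − 0.5y_{West}.
Plugging y_{South} into West's best response: y_{West} = 69.25 − 0.25(130 − 0.5y_{West}) ⇒ 0.875y_{West} = 36.75, so y_{West} = 42.
Then y_{South} = 130 − 0.5·42 = 109.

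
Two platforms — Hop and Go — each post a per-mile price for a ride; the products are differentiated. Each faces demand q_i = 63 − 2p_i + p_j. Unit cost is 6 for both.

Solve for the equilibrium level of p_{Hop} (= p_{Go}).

25

Hop's profit: π = (p_{Hop} − 6)(63 − 2p_{Hop} + p_{Go}).
∂π/∂p_{Hop} = 75 − 4p_{Hop} + p_{Go} = 0 ⇒ p_{Hop} = 18.75 + 0.25p_{Go}.
By symmetry p_{Go} = p_{Hop}; substituting into the reaction function, 0.75p_{Hop} = 18.75 and p_{Hop} = 25.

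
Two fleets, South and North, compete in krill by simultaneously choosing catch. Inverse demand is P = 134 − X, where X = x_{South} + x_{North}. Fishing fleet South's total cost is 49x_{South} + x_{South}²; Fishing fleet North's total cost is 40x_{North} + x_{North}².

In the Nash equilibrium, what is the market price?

Fishing fleet South's profit: π = x_{South}(134 − (x_{South} + x_{North})) − 49x_{South} − x_{South}².
∂π/∂x_{South} = 85 − 4x_{South} − x_{North} = 0, so x_{South} = 21.25 − 0.25x_{North}.
By the same steps for North: x_{North} = 23.5 − 0.25x_{South}.
Solving the two reaction functions simultaneously: (1 − (−0.25)(−0.25))x_{South} = 21.25 − 0.25·23.5, so 0.9375x_{South} = 15.375 and x_{South} = 16.4.
Then x_{North} = 23.5 − 0.25·16.4 = 19.4.
Equilibrium price: P = 134 − 35.8 = 98.2.

98.2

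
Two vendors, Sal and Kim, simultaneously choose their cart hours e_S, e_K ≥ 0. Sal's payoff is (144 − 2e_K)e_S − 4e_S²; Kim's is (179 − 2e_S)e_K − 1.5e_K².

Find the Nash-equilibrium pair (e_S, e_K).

3.7, 57.2

Expanding Sal's payoff: 144e_S − 2e_Ke_S − 4e_S².
∂π/∂e_S = 144 − 2e_K − 8e_S = 0, so e_S = 18 − 0.25e_K.
Likewise for Kim: e_K = 179/3 − (2/3)e_S.
Plugging e_K into Sal's best response: e_S = 18 − 0.25(179/3 − (2/3)e_S) ⇒ (5/6)e_S = 37/12, so e_S = 3.7.
Then e_K = 179/3 − (2/3)·3.7 = 57.2.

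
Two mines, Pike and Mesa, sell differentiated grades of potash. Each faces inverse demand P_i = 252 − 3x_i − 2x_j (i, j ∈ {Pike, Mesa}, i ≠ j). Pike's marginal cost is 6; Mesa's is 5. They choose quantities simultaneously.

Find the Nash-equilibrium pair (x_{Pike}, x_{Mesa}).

Mine Pike's profit: π = x_{Pike}(252 − 3x_{Pike} − 2x_{Mesa}) − 6x_{Pike}.
∂π/∂x_{Pike} = 246 − 6x_{Pike} − 2x_{Mesa} = 0 ⇒ x_{Pike} = 41 − (1/3)x_{Mesa}.
Similarly x_{Mesa} = 247/6 − (1/3)x_{Pike}.
Substituting the second reaction function into the first: x_{Pike} = 41 − (1/3)(247/6 − (1/3)x_{Pike}), which gives (8/9)x_{Pike} = 491/18 ⇒ x_{Pike} = 30.6875.
Then x_{Mesa} = 247/6 − (1/3)·30.6875 = 30.9375.

30.6875, 30.9375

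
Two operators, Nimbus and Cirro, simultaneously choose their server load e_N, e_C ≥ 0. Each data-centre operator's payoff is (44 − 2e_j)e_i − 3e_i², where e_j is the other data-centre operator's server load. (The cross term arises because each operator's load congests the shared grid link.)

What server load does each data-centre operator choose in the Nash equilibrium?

Nimbus's payoff is (44 − 2e_C)e_N − 3e_N².
∂π/∂e_N = 44 − 2e_C − 6e_N = 0, so e_N = 22/3 − (1/3)e_C.
Setting e_N = e_C in the reaction function: e_N = 22/3 − (1/3)e_N, so e_N = (22/3) / (4/3) = 5.5.

5.5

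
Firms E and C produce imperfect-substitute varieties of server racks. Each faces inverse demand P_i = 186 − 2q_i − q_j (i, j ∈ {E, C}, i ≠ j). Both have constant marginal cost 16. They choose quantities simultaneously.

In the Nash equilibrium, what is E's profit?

Firm E's profit: π = q_E(186 − 2q_E − q_C) − 16q_E.
∂π/∂q_E = 170 − 4q_E − q_C = 0 ⇒ q_E = 42.5 − 0.25q_C.
The game is symmetric, so in equilibrium q_C = q_E: the reaction function gives 1.25q_E = 42.5, hence q_E = 34.
P_E = 186 − 2·34 − 34 = 84.
Profit = (84 − 16)·34 = 2312.

2312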